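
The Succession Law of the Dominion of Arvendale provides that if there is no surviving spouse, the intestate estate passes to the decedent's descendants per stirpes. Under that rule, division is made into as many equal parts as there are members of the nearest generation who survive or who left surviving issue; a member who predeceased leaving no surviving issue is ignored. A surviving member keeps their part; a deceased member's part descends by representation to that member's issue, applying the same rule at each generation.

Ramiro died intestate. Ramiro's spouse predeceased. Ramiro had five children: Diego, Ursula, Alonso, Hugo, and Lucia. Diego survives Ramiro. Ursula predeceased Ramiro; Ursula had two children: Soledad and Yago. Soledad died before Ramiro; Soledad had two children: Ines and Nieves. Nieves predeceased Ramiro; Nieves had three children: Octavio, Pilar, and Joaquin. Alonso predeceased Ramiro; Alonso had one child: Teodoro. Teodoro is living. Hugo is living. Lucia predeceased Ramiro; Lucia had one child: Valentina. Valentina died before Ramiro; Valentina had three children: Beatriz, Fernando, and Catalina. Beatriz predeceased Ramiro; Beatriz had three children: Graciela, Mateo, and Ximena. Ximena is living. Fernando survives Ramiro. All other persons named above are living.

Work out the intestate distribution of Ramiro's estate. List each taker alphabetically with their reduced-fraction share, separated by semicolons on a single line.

There is no surviving spouse, so the entire estate passes to Ramiro's descendants per stirpes.
The estate is divided into 5 equal shares of 1/5 among Diego, Ursula, Alonso, Hugo, Lucia.
Diego is living and takes 1/5.
Ursula predeceased; the 1/5 allotted to Ursula's branch passes to Ursula's issue by representation.
The 1/5 is divided into 2 equal shares of 1/10 among Soledad, Yago.
Soledad predeceased; the 1/10 allotted to Soledad's branch passes to Soledad's issue by representation.
The 1/10 is divided into 2 equal shares of 1/20 among Ines, Nieves.
Ines is living and takes 1/20.
Nieves predeceased; the 1/20 allotted to Nieves's branch passes to Nieves's issue by representation.
The 1/20 is divided into 3 equal shares of 1/60 among Octavio, Pilar, Joaquin.
Octavio is living and takes 1/60.
Pilar is living and takes 1/60.
Joaquin is living and takes 1/60.
Yago is living and takes 1/10.
Alonso predeceased; the 1/5 allotted to Alonso's branch passes to Alonso's issue by representation.
Teodoro is the sole taker at this level and receives the full 1/5.
Hugo is living and takes 1/5.
Lucia predeceased; the 1/5 allotted to Lucia's branch passes to Lucia's issue by representation.
Valentina's line is the sole branch at this level, so the full 1/5 passes to Valentina's issue by representation.
The 1/5 is divided into 3 equal shares of 1/15 among Beatriz, Fernando, Catalina.
Beatriz predeceased; the 1/15 allotted to Beatriz's branch passes to Beatriz's issue by representation.
The 1/15 is divided into 3 equal shares of 1/45 among Graciela, Mateo, Ximena.
Graciela is living and takes 1/45.
Mateo is living and takes 1/45.
Ximena is living and takes 1/45.
Fernando is living and takes 1/15.
Catalina is living and takes 1/15.

Catalina 1/15; Diego 1/5; Fernando 1/15; Graciela 1/45; Hugo 1/5; Ines 1/20; Joaquin 1/60; Mateo 1/45; Octavio 1/60; Pilar 1/60; Teodoro 1/5; Ximena 1/45; Yago 1/10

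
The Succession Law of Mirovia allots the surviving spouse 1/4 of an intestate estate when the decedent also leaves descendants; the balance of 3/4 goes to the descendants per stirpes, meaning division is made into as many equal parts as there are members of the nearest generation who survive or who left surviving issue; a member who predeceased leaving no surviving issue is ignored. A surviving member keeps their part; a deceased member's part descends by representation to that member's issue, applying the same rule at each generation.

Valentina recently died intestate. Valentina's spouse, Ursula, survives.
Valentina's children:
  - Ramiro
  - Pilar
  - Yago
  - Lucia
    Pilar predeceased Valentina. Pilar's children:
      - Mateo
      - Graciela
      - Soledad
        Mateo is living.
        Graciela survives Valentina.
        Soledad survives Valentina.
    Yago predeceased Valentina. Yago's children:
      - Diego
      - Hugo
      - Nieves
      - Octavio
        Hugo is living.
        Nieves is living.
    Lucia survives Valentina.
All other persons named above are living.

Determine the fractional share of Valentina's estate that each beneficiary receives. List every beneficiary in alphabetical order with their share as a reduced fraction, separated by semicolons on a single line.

Ursula, as surviving spouse, takes 1/4.
The remaining 3/4 passes to Valentina's descendants per stirpes.
The 3/4 is divided into 4 equal shares of 3/16 among Ramiro, Pilar, Yago, Lucia.
Ramiro is living and takes 3/16.
Pilar predeceased; the 3/16 allotted to Pilar's branch passes to Pilar's issue by representation.
The 3/16 is divided into 3 equal shares of 1/16 among Mateo, Graciela, Soledad.
Mateo is living and takes 1/16.
Graciela is living and takes 1/16.
Soledad is living and takes 1/16.
Yago predeceased; the 3/16 allotted to Yago's branch passes to Yago's issue by representation.
The 3/16 is divided into 4 equal shares of 3/64 among Diego, Hugo, Nieves, Octavio.
Diego is living and takes 3/64.
Hugo is living and takes 3/64.
Nieves is living and takes 3/64.
Octavio is living and takes 3/64.
Lucia is living and takes 3/16.

Diego 3/64; Graciela 1/16; Hugo 3/64; Lucia 3/16; Mateo 1/16; Nieves 3/64; Octavio 3/64; Ramiro 3/16; Soledad 1/16; Ursula 1/4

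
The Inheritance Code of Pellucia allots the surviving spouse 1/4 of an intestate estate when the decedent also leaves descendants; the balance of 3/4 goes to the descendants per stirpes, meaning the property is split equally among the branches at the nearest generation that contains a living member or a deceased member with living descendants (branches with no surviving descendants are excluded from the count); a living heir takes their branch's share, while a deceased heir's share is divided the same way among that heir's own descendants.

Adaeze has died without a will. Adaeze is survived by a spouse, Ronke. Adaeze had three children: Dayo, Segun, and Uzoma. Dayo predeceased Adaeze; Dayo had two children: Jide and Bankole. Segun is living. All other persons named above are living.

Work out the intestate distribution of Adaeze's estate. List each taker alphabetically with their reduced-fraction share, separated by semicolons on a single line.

Bankole 1/8; Jide 1/8; Ronke 1/4; Segun 1/4; Uzoma 1/4

Ronke, as surviving spouse, takes 1/4.
The remaining 3/4 passes to Adaeze's descendants per stirpes.
The 3/4 is divided into 3 equal shares of 1/4 among Dayo, Segun, Uzoma.
Dayo predeceased; the 1/4 allotted to Dayo's branch passes to Dayo's issue by representation.
The 1/4 is divided into 2 equal shares of 1/8 among Jide, Bankole.
Jide is living and takes 1/8.
Bankole is living and takes 1/8.
Segun is living and takes 1/4.
Uzoma is living and takes 1/4.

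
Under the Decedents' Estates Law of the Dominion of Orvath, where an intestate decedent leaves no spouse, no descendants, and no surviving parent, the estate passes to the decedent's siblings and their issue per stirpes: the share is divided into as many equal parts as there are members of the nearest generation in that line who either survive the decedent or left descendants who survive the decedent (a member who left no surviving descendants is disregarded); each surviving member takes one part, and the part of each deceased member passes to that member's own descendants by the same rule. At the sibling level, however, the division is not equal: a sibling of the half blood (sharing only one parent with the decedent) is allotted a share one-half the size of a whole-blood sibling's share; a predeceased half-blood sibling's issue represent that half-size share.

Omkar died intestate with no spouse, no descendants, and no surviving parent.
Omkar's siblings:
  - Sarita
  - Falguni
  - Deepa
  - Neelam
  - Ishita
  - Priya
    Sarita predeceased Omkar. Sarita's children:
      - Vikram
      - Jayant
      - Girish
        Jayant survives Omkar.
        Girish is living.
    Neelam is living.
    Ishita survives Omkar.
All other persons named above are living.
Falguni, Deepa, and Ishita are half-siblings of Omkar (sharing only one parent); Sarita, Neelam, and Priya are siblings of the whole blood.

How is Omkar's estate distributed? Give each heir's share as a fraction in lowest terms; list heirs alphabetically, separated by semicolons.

No spouse, descendants, or parent survives, so the estate passes to Omkar's siblings per stirpes.
Half-blood siblings count for one-half the weight of whole-blood siblings at the initial division.
Dividing 1 in proportion to weights (total weight 9/2): Sarita (weight 1) → 2/9; Falguni (weight 1/2) → 1/9; Deepa (weight 1/2) → 1/9; Neelam (weight 1) → 2/9; Ishita (weight 1/2) → 1/9; Priya (weight 1) → 2/9.
Sarita predeceased; the 2/9 allotted to Sarita's branch passes to Sarita's issue by representation.
The 2/9 is divided into 3 equal shares of 2/27 among Vikram, Jayant, Girish.
Vikram is living and takes 2/27.
Jayant is living and takes 2/27.
Girish is living and takes 2/27.
Falguni is living and takes 1/9.
Deepa is living and takes 1/9.
Neelam is living and takes 2/9.
Ishita is living and takes 1/9.
Priya is living and takes 2/9.

Deepa 1/9; Falguni 1/9; Girish 2/27; Ishita 1/9; Jayant 2/27; Neelam 2/9; Priya 2/9; Vikram 2/27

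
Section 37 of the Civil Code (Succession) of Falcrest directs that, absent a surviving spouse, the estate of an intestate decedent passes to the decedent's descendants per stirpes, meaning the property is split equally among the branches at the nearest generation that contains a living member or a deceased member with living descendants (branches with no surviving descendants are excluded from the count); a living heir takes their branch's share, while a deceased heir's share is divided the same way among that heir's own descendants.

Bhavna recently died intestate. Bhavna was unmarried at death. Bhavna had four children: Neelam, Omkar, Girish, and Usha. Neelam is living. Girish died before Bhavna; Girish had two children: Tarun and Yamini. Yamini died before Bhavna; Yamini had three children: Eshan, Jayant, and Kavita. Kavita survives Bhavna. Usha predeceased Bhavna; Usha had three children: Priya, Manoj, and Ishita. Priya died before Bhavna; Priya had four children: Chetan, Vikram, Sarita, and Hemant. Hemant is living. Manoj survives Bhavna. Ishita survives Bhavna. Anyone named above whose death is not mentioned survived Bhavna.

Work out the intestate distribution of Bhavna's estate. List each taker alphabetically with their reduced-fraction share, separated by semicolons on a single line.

Chetan 1/48; Eshan 1/24; Hemant 1/48; Ishita 1/12; Jayant 1/24; Kavita 1/24; Manoj 1/12; Neelam 1/4; Omkar 1/4; Sarita 1/48; Tarun 1/8; Vikram 1/48

There is no surviving spouse, so the entire estate passes to Bhavna's descendants per stirpes.
The estate is divided into 4 equal shares of 1/4 among Neelam, Omkar, Girish, Usha.
Neelam is living and takes 1/4.
Omkar is living and takes 1/4.
Girish predeceased; the 1/4 allotted to Girish's branch passes to Girish's issue by representation.
The 1/4 is divided into 2 equal shares of 1/8 among Tarun, Yamini.
Tarun is living and takes 1/8.
Yamini predeceased; the 1/8 allotted to Yamini's branch passes to Yamini's issue by representation.
The 1/8 is divided into 3 equal shares of 1/24 among Eshan, Jayant, Kavita.
Eshan is living and takes 1/24.
Jayant is living and takes 1/24.
Kavita is living and takes 1/24.
Usha predeceased; the 1/4 allotted to Usha's branch passes to Usha's issue by representation.
The 1/4 is divided into 3 equal shares of 1/12 among Priya, Manoj, Ishita.
Priya predeceased; the 1/12 allotted to Priya's branch passes to Priya's issue by representation.
The 1/12 is divided into 4 equal shares of 1/48 among Chetan, Vikram, Sarita, Hemant.
Chetan is living and takes 1/48.
Vikram is living and takes 1/48.
Sarita is living and takes 1/48.
Hemant is living and takes 1/48.
Manoj is living and takes 1/12.
Ishita is living and takes 1/12.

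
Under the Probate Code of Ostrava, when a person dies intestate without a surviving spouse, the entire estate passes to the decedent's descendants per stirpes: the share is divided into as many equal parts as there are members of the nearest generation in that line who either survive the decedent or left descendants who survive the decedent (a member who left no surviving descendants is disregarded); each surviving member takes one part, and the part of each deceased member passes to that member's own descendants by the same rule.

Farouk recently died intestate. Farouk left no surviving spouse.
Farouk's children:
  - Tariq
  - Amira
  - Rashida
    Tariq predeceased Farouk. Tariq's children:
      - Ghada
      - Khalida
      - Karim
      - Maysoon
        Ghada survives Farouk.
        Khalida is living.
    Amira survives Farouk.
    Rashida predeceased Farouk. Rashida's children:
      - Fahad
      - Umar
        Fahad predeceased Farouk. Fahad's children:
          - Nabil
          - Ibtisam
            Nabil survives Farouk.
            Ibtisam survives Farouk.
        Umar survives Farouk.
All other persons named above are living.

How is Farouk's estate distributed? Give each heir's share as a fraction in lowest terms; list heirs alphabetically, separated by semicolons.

Amira 1/3; Ghada 1/12; Ibtisam 1/12; Karim 1/12; Khalida 1/12; Maysoon 1/12; Nabil 1/12; Umar 1/6

There is no surviving spouse, so the entire estate passes to Farouk's descendants per stirpes.
The estate is divided into 3 equal shares of 1/3 among Tariq, Amira, Rashida.
Tariq predeceased; the 1/3 allotted to Tariq's branch passes to Tariq's issue by representation.
The 1/3 is divided into 4 equal shares of 1/12 among Ghada, Khalida, Karim, Maysoon.
Ghada is living and takes 1/12.
Khalida is living and takes 1/12.
Karim is living and takes 1/12.
Maysoon is living and takes 1/12.
Amira is living and takes 1/3.
Rashida predeceased; the 1/3 allotted to Rashida's branch passes to Rashida's issue by representation.
The 1/3 is divided into 2 equal shares of 1/6 among Fahad, Umar.
Fahad predeceased; the 1/6 allotted to Fahad's branch passes to Fahad's issue by representation.
The 1/6 is divided into 2 equal shares of 1/12 among Nabil, Ibtisam.
Nabil is living and takes 1/12.
Ibtisam is living and takes 1/12.
Umar is living and takes 1/6.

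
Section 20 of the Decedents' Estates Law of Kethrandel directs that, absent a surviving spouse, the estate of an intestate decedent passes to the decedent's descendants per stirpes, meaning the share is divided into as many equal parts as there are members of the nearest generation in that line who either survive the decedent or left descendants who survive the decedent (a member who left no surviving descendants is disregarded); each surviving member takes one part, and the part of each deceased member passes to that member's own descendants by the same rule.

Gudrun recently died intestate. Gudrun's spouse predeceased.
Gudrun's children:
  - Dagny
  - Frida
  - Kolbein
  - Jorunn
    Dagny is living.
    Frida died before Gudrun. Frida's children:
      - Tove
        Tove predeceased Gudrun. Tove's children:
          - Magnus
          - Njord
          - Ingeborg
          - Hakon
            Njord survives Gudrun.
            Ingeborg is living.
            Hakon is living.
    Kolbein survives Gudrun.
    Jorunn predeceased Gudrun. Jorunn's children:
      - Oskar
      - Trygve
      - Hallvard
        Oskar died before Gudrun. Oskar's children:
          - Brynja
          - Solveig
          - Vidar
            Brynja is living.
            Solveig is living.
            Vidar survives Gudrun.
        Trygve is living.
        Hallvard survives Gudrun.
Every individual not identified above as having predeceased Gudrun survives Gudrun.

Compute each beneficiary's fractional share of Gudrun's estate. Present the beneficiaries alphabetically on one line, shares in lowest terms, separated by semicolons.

There is no surviving spouse, so the entire estate passes to Gudrun's descendants per stirpes.
The estate is divided into 4 equal shares of 1/4 among Dagny, Frida, Kolbein, Jorunn.
Dagny is living and takes 1/4.
Frida predeceased; the 1/4 allotted to Frida's branch passes to Frida's issue by representation.
Tove's line is the sole branch at this level, so the full 1/4 passes to Tove's issue by representation.
The 1/4 is divided into 4 equal shares of 1/16 among Magnus, Njord, Ingeborg, Hakon.
Magnus is living and takes 1/16.
Njord is living and takes 1/16.
Ingeborg is living and takes 1/16.
Hakon is living and takes 1/16.
Kolbein is living and takes 1/4.
Jorunn predeceased; the 1/4 allotted to Jorunn's branch passes to Jorunn's issue by representation.
The 1/4 is divided into 3 equal shares of 1/12 among Oskar, Trygve, Hallvard.
Oskar predeceased; the 1/12 allotted to Oskar's branch passes to Oskar's issue by representation.
The 1/12 is divided into 3 equal shares of 1/36 among Brynja, Solveig, Vidar.
Brynja is living and takes 1/36.
Solveig is living and takes 1/36.
Vidar is living and takes 1/36.
Trygve is living and takes 1/12.
Hallvard is living and takes 1/12.

Brynja 1/36; Dagny 1/4; Hakon 1/16; Hallvard 1/12; Ingeborg 1/16; Kolbein 1/4; Magnus 1/16; Njord 1/16; Solveig 1/36; Trygve 1/12; Vidar 1/36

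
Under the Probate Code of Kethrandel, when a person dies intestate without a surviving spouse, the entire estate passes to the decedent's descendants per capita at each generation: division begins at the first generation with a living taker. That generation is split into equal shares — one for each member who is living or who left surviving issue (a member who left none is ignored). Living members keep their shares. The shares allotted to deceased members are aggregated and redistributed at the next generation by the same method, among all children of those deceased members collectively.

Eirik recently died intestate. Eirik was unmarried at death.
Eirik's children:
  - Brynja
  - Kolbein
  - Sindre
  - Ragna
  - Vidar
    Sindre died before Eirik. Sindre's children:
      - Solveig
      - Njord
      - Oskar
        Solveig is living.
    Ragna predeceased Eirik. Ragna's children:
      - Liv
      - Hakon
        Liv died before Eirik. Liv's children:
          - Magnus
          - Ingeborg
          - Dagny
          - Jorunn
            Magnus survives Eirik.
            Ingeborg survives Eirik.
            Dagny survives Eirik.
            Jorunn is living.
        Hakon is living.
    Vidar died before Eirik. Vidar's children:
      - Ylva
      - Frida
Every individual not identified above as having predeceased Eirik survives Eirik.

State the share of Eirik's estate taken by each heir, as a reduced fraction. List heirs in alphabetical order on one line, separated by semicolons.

Brynja 1/5; Dagny 3/140; Frida 3/35; Hakon 3/35; Ingeborg 3/140; Jorunn 3/140; Kolbein 1/5; Magnus 3/140; Njord 3/35; Oskar 3/35; Solveig 3/35; Ylva 3/35

There is no surviving spouse, so the entire estate passes to Eirik's descendants per capita at each generation.
At generation 1 (Brynja, Kolbein, Sindre, Ragna, Vidar) there are 5 shares of (1)/5 = 1/5 each.
Living: Brynja and Kolbein — each takes 1/5.
Deceased: Sindre, Ragna, and Vidar. Their combined 3/5 is pooled and carried to generation 2.
At generation 2 (Solveig, Njord, Oskar, Liv, Hakon, Ylva, Frida) there are 7 shares of (3/5)/7 = 3/35 each.
Living: Solveig, Njord, Oskar, Hakon, Ylva, and Frida — each takes 3/35.
Deceased: Liv. That 3/35 share is carried to generation 3.
At generation 3 (Magnus, Ingeborg, Dagny, Jorunn) there are 4 shares of (3/35)/4 = 3/140 each.
Living: Magnus, Ingeborg, Dagny, and Jorunn — each takes 3/140.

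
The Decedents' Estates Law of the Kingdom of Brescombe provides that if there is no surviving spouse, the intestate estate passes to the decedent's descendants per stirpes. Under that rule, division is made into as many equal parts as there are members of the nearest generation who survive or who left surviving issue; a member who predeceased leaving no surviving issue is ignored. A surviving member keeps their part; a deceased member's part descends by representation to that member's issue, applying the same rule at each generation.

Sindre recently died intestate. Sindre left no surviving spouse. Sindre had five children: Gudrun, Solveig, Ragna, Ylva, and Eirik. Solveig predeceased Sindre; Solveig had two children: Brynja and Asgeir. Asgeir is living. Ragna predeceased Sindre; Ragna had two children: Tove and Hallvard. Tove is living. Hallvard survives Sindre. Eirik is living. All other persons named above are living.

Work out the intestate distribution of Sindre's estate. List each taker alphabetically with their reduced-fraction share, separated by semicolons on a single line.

There is no surviving spouse, so the entire estate passes to Sindre's descendants per stirpes.
The estate is divided into 5 equal shares of 1/5 among Gudrun, Solveig, Ragna, Ylva, Eirik.
Gudrun is living and takes 1/5.
Solveig predeceased; the 1/5 allotted to Solveig's branch passes to Solveig's issue by representation.
The 1/5 is divided into 2 equal shares of 1/10 among Brynja, Asgeir.
Brynja is living and takes 1/10.
Asgeir is living and takes 1/10.
Ragna predeceased; the 1/5 allotted to Ragna's branch passes to Ragna's issue by representation.
The 1/5 is divided into 2 equal shares of 1/10 among Tove, Hallvard.
Tove is living and takes 1/10.
Hallvard is living and takes 1/10.
Ylva is living and takes 1/5.
Eirik is living and takes 1/5.

Asgeir 1/10; Brynja 1/10; Eirik 1/5; Gudrun 1/5; Hallvard 1/10; Tove 1/10; Ylva 1/5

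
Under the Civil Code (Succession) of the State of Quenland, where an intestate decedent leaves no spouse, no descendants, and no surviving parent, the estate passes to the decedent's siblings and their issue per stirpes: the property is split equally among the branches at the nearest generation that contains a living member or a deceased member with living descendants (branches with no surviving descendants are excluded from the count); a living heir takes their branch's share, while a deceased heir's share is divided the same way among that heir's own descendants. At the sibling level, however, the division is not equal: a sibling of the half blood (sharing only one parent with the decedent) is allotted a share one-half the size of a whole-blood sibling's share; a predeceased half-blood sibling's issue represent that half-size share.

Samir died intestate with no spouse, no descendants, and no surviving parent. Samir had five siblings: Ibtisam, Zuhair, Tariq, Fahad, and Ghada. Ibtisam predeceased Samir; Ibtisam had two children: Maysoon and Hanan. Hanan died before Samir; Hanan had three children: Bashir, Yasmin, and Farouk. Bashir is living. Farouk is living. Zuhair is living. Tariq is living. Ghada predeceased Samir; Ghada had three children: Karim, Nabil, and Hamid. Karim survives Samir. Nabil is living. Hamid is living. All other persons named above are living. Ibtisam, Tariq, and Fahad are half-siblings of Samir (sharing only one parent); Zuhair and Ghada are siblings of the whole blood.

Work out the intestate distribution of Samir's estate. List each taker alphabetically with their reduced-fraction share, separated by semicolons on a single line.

Bashir 1/42; Fahad 1/7; Farouk 1/42; Hamid 2/21; Karim 2/21; Maysoon 1/14; Nabil 2/21; Tariq 1/7; Yasmin 1/42; Zuhair 2/7

No spouse, descendants, or parent survives, so the estate passes to Samir's siblings per stirpes.
Half-blood siblings count for one-half the weight of whole-blood siblings at the initial division.
Dividing 1 in proportion to weights (total weight 7/2): Ibtisam (weight 1/2) → 1/7; Zuhair (weight 1) → 2/7; Tariq (weight 1/2) → 1/7; Fahad (weight 1/2) → 1/7; Ghada (weight 1) → 2/7.
Ibtisam predeceased; the 1/7 allotted to Ibtisam's branch passes to Ibtisam's issue by representation.
The 1/7 is divided into 2 equal shares of 1/14 among Maysoon, Hanan.
Maysoon is living and takes 1/14.
Hanan predeceased; the 1/14 allotted to Hanan's branch passes to Hanan's issue by representation.
The 1/14 is divided into 3 equal shares of 1/42 among Bashir, Yasmin, Farouk.
Bashir is living and takes 1/42.
Yasmin is living and takes 1/42.
Farouk is living and takes 1/42.
Zuhair is living and takes 2/7.
Tariq is living and takes 1/7.
Fahad is living and takes 1/7.
Ghada predeceased; the 2/7 allotted to Ghada's branch passes to Ghada's issue by representation.
The 2/7 is divided into 3 equal shares of 2/21 among Karim, Nabil, Hamid.
Karim is living and takes 2/21.
Nabil is living and takes 2/21.
Hamid is living and takes 2/21.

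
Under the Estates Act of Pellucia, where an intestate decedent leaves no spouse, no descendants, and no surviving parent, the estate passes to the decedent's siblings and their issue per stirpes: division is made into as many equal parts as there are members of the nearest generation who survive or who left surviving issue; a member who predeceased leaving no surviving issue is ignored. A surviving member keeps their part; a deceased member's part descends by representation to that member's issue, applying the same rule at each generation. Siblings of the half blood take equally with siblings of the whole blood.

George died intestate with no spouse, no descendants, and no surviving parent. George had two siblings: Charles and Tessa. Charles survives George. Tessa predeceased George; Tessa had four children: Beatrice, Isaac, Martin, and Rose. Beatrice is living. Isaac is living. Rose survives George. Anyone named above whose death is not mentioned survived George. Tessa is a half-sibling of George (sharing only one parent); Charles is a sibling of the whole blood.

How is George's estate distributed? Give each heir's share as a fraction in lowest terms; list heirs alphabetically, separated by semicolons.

No spouse, descendants, or parent survives, so the estate passes to George's siblings per stirpes.
Half-blood and whole-blood siblings take equally under the stated rule.
The estate is divided into 2 equal shares of 1/2 among Charles, Tessa.
Charles is living and takes 1/2.
Tessa predeceased; the 1/2 allotted to Tessa's branch passes to Tessa's issue by representation.
The 1/2 is divided into 4 equal shares of 1/8 among Beatrice, Isaac, Martin, Rose.
Beatrice is living and takes 1/8.
Isaac is living and takes 1/8.
Martin is living and takes 1/8.
Rose is living and takes 1/8.

Beatrice 1/8; Charles 1/2; Isaac 1/8; Martin 1/8; Rose 1/8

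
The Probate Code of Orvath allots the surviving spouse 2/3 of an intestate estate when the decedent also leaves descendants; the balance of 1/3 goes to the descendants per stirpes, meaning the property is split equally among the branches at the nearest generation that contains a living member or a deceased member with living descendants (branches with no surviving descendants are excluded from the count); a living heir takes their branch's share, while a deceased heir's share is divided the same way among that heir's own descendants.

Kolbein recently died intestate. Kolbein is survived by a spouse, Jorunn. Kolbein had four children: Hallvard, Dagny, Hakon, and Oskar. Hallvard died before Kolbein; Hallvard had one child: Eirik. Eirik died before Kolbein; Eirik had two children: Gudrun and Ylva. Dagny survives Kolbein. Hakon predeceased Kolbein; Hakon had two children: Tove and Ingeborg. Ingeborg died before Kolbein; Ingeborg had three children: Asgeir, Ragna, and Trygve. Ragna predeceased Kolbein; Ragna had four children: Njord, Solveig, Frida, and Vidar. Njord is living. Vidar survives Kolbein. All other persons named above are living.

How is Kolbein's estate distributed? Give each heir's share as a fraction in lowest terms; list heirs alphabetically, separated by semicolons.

Jorunn, as surviving spouse, takes 2/3.
The remaining 1/3 passes to Kolbein's descendants per stirpes.
The 1/3 is divided into 4 equal shares of 1/12 among Hallvard, Dagny, Hakon, Oskar.
Hallvard predeceased; the 1/12 allotted to Hallvard's branch passes to Hallvard's issue by representation.
Eirik's line is the sole branch at this level, so the full 1/12 passes to Eirik's issue by representation.
The 1/12 is divided into 2 equal shares of 1/24 among Gudrun, Ylva.
Gudrun is living and takes 1/24.
Ylva is living and takes 1/24.
Dagny is living and takes 1/12.
Hakon predeceased; the 1/12 allotted to Hakon's branch passes to Hakon's issue by representation.
The 1/12 is divided into 2 equal shares of 1/24 among Tove, Ingeborg.
Tove is living and takes 1/24.
Ingeborg predeceased; the 1/24 allotted to Ingeborg's branch passes to Ingeborg's issue by representation.
The 1/24 is divided into 3 equal shares of 1/72 among Asgeir, Ragna, Trygve.
Asgeir is living and takes 1/72.
Ragna predeceased; the 1/72 allotted to Ragna's branch passes to Ragna's issue by representation.
The 1/72 is divided into 4 equal shares of 1/288 among Njord, Solveig, Frida, Vidar.
Njord is living and takes 1/288.
Solveig is living and takes 1/288.
Frida is living and takes 1/288.
Vidar is living and takes 1/288.
Trygve is living and takes 1/72.
Oskar is living and takes 1/12.

Asgeir 1/72; Dagny 1/12; Frida 1/288; Gudrun 1/24; Jorunn 2/3; Njord 1/288; Oskar 1/12; Solveig 1/288; Tove 1/24; Trygve 1/72; Vidar 1/288; Ylva 1/24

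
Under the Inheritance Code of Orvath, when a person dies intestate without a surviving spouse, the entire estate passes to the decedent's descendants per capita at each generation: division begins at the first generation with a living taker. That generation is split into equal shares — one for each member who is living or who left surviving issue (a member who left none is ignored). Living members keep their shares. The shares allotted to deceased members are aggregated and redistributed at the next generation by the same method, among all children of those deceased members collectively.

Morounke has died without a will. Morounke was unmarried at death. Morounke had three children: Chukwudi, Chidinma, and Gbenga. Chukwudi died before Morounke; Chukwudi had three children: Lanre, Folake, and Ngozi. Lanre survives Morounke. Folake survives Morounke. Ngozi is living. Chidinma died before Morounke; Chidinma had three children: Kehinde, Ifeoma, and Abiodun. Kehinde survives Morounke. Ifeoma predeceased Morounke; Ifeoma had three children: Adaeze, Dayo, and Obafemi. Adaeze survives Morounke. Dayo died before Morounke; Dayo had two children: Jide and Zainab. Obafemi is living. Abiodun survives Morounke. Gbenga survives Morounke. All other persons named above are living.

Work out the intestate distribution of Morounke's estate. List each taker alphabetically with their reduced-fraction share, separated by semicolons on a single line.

Abiodun 1/9; Adaeze 1/27; Folake 1/9; Gbenga 1/3; Jide 1/54; Kehinde 1/9; Lanre 1/9; Ngozi 1/9; Obafemi 1/27; Zainab 1/54

There is no surviving spouse, so the entire estate passes to Morounke's descendants per capita at each generation.
At generation 1 (Chukwudi, Chidinma, Gbenga) there are 3 shares of (1)/3 = 1/3 each.
Living: Gbenga — each takes 1/3.
Deceased: Chukwudi and Chidinma. Their combined 2/3 is pooled and carried to generation 2.
At generation 2 (Lanre, Folake, Ngozi, Kehinde, Ifeoma, Abiodun) there are 6 shares of (2/3)/6 = 1/9 each.
Living: Lanre, Folake, Ngozi, Kehinde, and Abiodun — each takes 1/9.
Deceased: Ifeoma. That 1/9 share is carried to generation 3.
At generation 3 (Adaeze, Dayo, Obafemi) there are 3 shares of (1/9)/3 = 1/27 each.
Living: Adaeze and Obafemi — each takes 1/27.
Deceased: Dayo. That 1/27 share is carried to generation 4.
At generation 4 (Jide, Zainab) there are 2 shares of (1/27)/2 = 1/54 each.
Living: Jide and Zainab — each takes 1/54.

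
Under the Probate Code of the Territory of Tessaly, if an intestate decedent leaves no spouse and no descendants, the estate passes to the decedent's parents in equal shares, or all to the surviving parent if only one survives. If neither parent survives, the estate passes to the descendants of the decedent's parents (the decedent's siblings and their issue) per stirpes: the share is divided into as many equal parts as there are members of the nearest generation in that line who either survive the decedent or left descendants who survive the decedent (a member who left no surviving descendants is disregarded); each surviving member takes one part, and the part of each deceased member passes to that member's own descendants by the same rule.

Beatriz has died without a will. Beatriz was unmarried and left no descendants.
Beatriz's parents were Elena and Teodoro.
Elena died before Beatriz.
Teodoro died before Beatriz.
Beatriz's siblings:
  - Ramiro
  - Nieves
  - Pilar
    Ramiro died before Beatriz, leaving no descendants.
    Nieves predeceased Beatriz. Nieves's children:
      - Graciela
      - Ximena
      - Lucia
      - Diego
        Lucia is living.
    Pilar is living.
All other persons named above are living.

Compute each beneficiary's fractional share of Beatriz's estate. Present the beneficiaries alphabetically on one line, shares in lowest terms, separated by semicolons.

Diego 1/8; Graciela 1/8; Lucia 1/8; Pilar 1/2; Ximena 1/8

Neither parent survives and there are no descendants, so the estate passes to Beatriz's siblings and their issue per stirpes.
Ramiro left no surviving issue, so that branch lapses and is disregarded.
The estate is divided into 2 equal shares of 1/2 among Nieves, Pilar.
Nieves predeceased; the 1/2 allotted to Nieves's branch passes to Nieves's issue by representation.
The 1/2 is divided into 4 equal shares of 1/8 among Graciela, Ximena, Lucia, Diego.
Graciela is living and takes 1/8.
Ximena is living and takes 1/8.
Lucia is living and takes 1/8.
Diego is living and takes 1/8.
Pilar is living and takes 1/2.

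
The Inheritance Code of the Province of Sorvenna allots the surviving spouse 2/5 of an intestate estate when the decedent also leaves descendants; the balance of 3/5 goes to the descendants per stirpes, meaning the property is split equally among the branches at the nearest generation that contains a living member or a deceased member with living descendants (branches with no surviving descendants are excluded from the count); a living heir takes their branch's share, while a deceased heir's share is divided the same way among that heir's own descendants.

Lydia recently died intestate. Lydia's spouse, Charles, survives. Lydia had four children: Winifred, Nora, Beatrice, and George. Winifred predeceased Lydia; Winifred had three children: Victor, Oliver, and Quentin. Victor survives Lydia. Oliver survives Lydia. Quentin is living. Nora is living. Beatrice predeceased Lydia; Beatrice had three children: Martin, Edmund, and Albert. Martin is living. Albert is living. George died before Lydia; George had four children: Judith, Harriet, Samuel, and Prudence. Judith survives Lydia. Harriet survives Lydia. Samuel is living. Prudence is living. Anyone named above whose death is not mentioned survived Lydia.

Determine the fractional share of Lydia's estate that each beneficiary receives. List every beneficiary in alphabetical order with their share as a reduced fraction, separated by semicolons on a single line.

Albert 1/20; Charles 2/5; Edmund 1/20; Harriet 3/80; Judith 3/80; Martin 1/20; Nora 3/20; Oliver 1/20; Prudence 3/80; Quentin 1/20; Samuel 3/80; Victor 1/20

Charles, as surviving spouse, takes 2/5.
The remaining 3/5 passes to Lydia's descendants per stirpes.
The 3/5 is divided into 4 equal shares of 3/20 among Winifred, Nora, Beatrice, George.
Winifred predeceased; the 3/20 allotted to Winifred's branch passes to Winifred's issue by representation.
The 3/20 is divided into 3 equal shares of 1/20 among Victor, Oliver, Quentin.
Victor is living and takes 1/20.
Oliver is living and takes 1/20.
Quentin is living and takes 1/20.
Nora is living and takes 3/20.
Beatrice predeceased; the 3/20 allotted to Beatrice's branch passes to Beatrice's issue by representation.
The 3/20 is divided into 3 equal shares of 1/20 among Martin, Edmund, Albert.
Martin is living and takes 1/20.
Edmund is living and takes 1/20.
Albert is living and takes 1/20.
George predeceased; the 3/20 allotted to George's branch passes to George's issue by representation.
The 3/20 is divided into 4 equal shares of 3/80 among Judith, Harriet, Samuel, Prudence.
Judith is living and takes 3/80.
Harriet is living and takes 3/80.
Samuel is living and takes 3/80.
Prudence is living and takes 3/80.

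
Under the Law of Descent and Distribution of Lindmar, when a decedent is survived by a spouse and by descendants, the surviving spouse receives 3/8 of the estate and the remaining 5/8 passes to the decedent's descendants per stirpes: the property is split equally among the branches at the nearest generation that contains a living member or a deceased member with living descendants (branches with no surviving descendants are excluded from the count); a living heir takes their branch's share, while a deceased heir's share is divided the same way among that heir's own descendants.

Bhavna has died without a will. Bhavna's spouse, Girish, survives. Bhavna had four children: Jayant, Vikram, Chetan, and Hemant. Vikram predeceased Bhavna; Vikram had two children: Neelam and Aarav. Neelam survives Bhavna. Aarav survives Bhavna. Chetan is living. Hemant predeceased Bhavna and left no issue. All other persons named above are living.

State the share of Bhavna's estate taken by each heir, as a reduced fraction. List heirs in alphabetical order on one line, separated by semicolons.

Aarav 5/48; Chetan 5/24; Girish 3/8; Jayant 5/24; Neelam 5/48

Girish, as surviving spouse, takes 3/8.
The remaining 5/8 passes to Bhavna's descendants per stirpes.
Hemant left no surviving issue, so that branch lapses and is disregarded.
The 5/8 is divided into 3 equal shares of 5/24 among Jayant, Vikram, Chetan.
Jayant is living and takes 5/24.
Vikram predeceased; the 5/24 allotted to Vikram's branch passes to Vikram's issue by representation.
The 5/24 is divided into 2 equal shares of 5/48 among Neelam, Aarav.
Neelam is living and takes 5/48.
Aarav is living and takes 5/48.
Chetan is living and takes 5/24.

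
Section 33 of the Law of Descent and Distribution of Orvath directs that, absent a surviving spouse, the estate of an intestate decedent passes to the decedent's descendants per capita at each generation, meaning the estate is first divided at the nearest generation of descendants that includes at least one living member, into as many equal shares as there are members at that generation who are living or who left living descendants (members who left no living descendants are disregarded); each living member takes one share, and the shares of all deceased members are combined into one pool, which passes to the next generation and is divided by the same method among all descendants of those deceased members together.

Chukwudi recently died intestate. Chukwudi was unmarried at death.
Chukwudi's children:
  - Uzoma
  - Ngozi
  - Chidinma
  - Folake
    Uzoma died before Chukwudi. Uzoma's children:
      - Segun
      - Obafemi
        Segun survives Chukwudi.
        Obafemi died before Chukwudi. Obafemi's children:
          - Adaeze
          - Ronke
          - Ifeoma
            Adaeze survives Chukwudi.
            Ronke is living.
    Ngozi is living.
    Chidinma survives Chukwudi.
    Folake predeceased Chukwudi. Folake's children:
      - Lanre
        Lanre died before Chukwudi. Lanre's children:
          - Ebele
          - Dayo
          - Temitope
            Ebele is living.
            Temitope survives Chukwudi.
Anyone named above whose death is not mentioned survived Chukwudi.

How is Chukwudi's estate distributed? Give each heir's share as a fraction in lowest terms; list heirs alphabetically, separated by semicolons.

There is no surviving spouse, so the entire estate passes to Chukwudi's descendants per capita at each generation.
At generation 1 (Uzoma, Ngozi, Chidinma, Folake) there are 4 shares of (1)/4 = 1/4 each.
Living: Ngozi and Chidinma — each takes 1/4.
Deceased: Uzoma and Folake. Their combined 1/2 is pooled and carried to generation 2.
At generation 2 (Segun, Obafemi, Lanre) there are 3 shares of (1/2)/3 = 1/6 each.
Living: Segun — each takes 1/6.
Deceased: Obafemi and Lanre. Their combined 1/3 is pooled and carried to generation 3.
At generation 3 (Adaeze, Ronke, Ifeoma, Ebele, Dayo, Temitope) there are 6 shares of (1/3)/6 = 1/18 each.
Living: Adaeze, Ronke, Ifeoma, Ebele, Dayo, and Temitope — each takes 1/18.

Adaeze 1/18; Chidinma 1/4; Dayo 1/18; Ebele 1/18; Ifeoma 1/18; Ngozi 1/4; Ronke 1/18; Segun 1/6; Temitope 1/18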